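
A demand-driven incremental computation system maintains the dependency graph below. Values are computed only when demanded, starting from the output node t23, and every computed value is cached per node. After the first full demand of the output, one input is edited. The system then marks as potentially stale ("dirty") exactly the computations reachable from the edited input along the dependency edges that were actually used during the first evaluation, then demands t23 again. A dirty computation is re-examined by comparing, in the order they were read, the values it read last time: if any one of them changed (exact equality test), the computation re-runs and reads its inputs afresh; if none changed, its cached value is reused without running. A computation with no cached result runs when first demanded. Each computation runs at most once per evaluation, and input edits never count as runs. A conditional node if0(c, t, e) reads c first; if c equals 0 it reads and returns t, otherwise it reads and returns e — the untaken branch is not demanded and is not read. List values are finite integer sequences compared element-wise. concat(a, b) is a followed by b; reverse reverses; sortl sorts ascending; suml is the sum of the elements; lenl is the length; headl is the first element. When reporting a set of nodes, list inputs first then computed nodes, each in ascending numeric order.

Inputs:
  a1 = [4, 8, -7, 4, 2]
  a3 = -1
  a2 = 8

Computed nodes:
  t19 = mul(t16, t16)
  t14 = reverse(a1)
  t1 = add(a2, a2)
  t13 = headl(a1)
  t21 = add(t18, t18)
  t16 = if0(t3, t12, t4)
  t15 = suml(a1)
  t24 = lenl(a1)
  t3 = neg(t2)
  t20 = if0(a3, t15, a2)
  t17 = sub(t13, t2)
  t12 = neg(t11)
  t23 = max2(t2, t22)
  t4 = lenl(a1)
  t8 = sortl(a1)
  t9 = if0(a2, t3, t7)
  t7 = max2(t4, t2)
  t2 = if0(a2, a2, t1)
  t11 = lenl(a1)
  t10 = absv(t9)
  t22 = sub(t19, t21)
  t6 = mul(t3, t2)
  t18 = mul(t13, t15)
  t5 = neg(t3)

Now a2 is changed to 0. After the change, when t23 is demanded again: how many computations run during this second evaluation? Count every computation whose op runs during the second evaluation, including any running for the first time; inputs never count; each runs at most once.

Computations that run: t2, t3, t11, t12, t16, t19, t23 — 7 in total.
Key observation: a condition flipped, so demand moved to the other branch — t1 is never re-examined.

First evaluation (everything demanded from the output):
  t1 = add(8, 8) = 16
  t2 = if0(a2=8 -> else branch t1) = 16
  t3 = neg(16) = -16
  t4 = lenl([4, 8, -7, 4, 2]) = 5
  t13 = headl([4, 8, -7, 4, 2]) = 4
  t15 = suml([4, 8, -7, 4, 2]) = 11
  t16 = if0(t3=-16 -> else branch t4) = 5
  t18 = mul(4, 11) = 44
  t19 = mul(5, 5) = 25
  t21 = add(44, 44) = 88
  t22 = sub(25, 88) = -63
  t23 = max2(16, -63) = 16

Propagation after the edit:
  t1: marked dirty but never re-examined — demand shifted away from it.
  t2: runs — a2 8->0; result 0.
  t3: runs — t2 16->0; result 0.
  t11: demanded for the first time — runs, produces 5.
  t12: demanded for the first time — runs, produces -5.
  t16: runs — t3 -16->0; result -5.
  t19: runs — t16 5->-5; t16 5->-5; result 25 (same value as before).
  t22: checked — values it read are unchanged (t19 unchanged, t21 unchanged); reused cached -63 without running.
  t23: runs — t2 16->0; result 0.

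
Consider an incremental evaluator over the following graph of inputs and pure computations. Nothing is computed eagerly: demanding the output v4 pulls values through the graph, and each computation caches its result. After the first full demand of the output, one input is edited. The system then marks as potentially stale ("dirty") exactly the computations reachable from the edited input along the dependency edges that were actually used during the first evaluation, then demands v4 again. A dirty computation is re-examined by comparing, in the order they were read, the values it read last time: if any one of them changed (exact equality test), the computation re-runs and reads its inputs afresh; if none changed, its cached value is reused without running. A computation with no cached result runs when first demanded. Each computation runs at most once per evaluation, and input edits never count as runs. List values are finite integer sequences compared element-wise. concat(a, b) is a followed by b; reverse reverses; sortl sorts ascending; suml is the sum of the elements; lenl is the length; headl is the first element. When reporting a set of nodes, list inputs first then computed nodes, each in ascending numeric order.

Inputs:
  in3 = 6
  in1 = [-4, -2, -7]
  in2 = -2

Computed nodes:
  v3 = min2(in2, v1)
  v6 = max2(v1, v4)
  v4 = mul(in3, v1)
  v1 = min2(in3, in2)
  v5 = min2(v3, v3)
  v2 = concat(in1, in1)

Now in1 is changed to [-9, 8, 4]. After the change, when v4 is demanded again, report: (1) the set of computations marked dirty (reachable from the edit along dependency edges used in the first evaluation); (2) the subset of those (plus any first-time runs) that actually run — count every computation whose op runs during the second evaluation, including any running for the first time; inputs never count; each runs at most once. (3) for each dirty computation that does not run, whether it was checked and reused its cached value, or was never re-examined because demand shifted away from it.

Initial pass — values computed on the first demand:
  v1 = min2(6, -2) = -2
  v4 = mul(6, -2) = -12

Second demand — change propagation:
  no demanded computation ever read in1, so the edit dirties nothing and nothing runs.

The important point: nothing the output needs ever reads in1, so the edit is invisible to it.

Dirty set: none.
Run set: none (0 run).
All dirty computations ended up running.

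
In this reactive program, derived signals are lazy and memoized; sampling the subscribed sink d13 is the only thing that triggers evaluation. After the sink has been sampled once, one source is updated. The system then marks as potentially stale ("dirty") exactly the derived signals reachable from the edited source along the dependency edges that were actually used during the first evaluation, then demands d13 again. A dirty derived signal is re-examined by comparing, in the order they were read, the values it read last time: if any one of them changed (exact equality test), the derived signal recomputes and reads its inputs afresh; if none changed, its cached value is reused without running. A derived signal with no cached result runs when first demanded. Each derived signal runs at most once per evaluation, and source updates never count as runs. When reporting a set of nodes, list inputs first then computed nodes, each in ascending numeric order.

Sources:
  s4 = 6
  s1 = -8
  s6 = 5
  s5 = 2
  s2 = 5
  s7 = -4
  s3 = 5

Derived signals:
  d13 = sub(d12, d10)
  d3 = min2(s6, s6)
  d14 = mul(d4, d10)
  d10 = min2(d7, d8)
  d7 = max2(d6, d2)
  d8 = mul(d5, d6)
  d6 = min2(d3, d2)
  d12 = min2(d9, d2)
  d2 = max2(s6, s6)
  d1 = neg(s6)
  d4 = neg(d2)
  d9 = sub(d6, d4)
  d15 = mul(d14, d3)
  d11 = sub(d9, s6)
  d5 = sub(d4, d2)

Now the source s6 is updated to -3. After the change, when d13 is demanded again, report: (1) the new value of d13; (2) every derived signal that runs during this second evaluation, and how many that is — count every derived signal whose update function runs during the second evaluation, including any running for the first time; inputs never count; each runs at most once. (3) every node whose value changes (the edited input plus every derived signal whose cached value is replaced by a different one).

Demanding d13 again yields 12.
11 derived signals run: d2, d3, d4, d5, d6, d7, d8, d9, d10, d12, d13.
The nodes whose values change: s6, d2, d3, d4, d5, d6, d7, d8, d9, d10, d12, d13.

First demand of the output computes:
  d2 = max2(5, 5) = 5
  d3 = min2(5, 5) = 5
  d4 = neg(5) = -5
  d5 = sub(-5, 5) = -10
  d6 = min2(5, 5) = 5
  d7 = max2(5, 5) = 5
  d8 = mul(-10, 5) = -50
  d9 = sub(5, -5) = 10
  d10 = min2(5, -50) = -50
  d12 = min2(10, 5) = 5
  d13 = sub(5, -50) = 55

After the edit, cleaning proceeds:
  d2: a read changed (s6 5->-3; s6 5->-3) — executes, giving -3.
  d3: a read changed (s6 5->-3; s6 5->-3) — executes, giving -3.
  d4: a read changed (d2 5->-3) — executes, giving 3.
  d5: a read changed (d4 -5->3; d2 5->-3) — executes, giving 6.
  d6: a read changed (d3 5->-3; d2 5->-3) — executes, giving -3.
  d7: a read changed (d6 5->-3; d2 5->-3) — executes, giving -3.
  d8: a read changed (d5 -10->6; d6 5->-3) — executes, giving -18.
  d9: a read changed (d6 5->-3; d4 -5->3) — executes, giving -6.
  d10: a read changed (d7 5->-3; d8 -50->-18) — executes, giving -18.
  d12: a read changed (d9 10->-6; d2 5->-3) — executes, giving -6.
  d13: a read changed (d12 5->-6; d10 -50->-18) — executes, giving 12.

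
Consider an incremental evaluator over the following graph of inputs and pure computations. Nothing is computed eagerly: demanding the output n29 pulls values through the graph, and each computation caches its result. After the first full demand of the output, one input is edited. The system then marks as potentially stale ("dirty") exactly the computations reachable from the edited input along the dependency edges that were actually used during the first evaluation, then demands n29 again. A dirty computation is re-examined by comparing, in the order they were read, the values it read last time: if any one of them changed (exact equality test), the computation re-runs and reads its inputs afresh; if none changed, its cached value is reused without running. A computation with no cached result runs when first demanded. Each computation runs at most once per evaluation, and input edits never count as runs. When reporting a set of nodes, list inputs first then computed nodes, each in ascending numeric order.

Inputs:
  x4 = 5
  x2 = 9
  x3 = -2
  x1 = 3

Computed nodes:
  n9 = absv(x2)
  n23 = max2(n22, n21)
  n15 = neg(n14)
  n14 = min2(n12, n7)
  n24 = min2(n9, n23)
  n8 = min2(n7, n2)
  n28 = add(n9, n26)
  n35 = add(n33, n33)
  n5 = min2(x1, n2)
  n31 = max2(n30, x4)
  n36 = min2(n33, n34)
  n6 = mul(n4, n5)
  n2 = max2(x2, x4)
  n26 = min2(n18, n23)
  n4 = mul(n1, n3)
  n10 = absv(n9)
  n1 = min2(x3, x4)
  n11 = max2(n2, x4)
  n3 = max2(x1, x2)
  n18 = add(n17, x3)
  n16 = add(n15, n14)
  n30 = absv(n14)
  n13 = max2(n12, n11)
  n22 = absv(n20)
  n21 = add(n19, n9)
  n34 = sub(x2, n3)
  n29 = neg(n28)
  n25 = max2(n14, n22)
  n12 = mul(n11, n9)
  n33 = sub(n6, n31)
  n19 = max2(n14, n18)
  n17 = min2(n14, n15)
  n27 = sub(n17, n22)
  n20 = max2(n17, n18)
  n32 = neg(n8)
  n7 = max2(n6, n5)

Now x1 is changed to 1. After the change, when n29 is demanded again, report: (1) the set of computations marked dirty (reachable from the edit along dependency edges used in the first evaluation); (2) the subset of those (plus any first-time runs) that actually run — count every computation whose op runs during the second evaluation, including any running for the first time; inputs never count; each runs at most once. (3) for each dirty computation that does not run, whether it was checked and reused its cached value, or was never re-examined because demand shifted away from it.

Dirty set: n3, n4, n5, n6, n7, n14, n15, n17, n18, n19, n20, n21, n22, n23, n26, n28, n29.
Run set: n3, n5, n6, n7, n14, n15, n17, n18, n19, n20, n21, n22, n23, n26, n28, n29 (16 run).
Re-examined without running (cache reused): n4.
The important point: at n4 every value read last time is unchanged, so the dirty flag clears without a run.

Initial pass — values computed on the first demand:
  n1 = min2(-2, 5) = -2
  n2 = max2(9, 5) = 9
  n3 = max2(3, 9) = 9
  n4 = mul(-2, 9) = -18
  n5 = min2(3, 9) = 3
  n6 = mul(-18, 3) = -54
  n7 = max2(-54, 3) = 3
  n9 = absv(9) = 9
  n11 = max2(9, 5) = 9
  n12 = mul(9, 9) = 81
  n14 = min2(81, 3) = 3
  n15 = neg(3) = -3
  n17 = min2(3, -3) = -3
  n18 = add(-3, -2) = -5
  n19 = max2(3, -5) = 3
  n20 = max2(-3, -5) = -3
  n21 = add(3, 9) = 12
  n22 = absv(-3) = 3
  n23 = max2(3, 12) = 12
  n26 = min2(-5, 12) = -5
  n28 = add(9, -5) = 4
  n29 = neg(4) = -4

Second demand — change propagation:
  n3: re-runs because x1 3->1; new result 9 (unchanged).
  n4: re-examined; everything it read last time is the same (n1 unchanged, n3 unchanged) — cache -18 kept, no run.
  n5: re-runs because x1 3->1; new result 1.
  n6: re-runs because n5 3->1; new result -18.
  n7: re-runs because n6 -54->-18; n5 3->1; new result 1.
  n14: re-runs because n7 3->1; new result 1.
  n15: re-runs because n14 3->1; new result -1.
  n17: re-runs because n14 3->1; n15 -3->-1; new result -1.
  n18: re-runs because n17 -3->-1; new result -3.
  n19: re-runs because n14 3->1; n18 -5->-3; new result 1.
  n20: re-runs because n17 -3->-1; n18 -5->-3; new result -1.
  n21: re-runs because n19 3->1; new result 10.
  n22: re-runs because n20 -3->-1; new result 1.
  n23: re-runs because n22 3->1; n21 12->10; new result 10.
  n26: re-runs because n18 -5->-3; n23 12->10; new result -3.
  n28: re-runs because n26 -5->-3; new result 6.
  n29: re-runs because n28 4->6; new result -6.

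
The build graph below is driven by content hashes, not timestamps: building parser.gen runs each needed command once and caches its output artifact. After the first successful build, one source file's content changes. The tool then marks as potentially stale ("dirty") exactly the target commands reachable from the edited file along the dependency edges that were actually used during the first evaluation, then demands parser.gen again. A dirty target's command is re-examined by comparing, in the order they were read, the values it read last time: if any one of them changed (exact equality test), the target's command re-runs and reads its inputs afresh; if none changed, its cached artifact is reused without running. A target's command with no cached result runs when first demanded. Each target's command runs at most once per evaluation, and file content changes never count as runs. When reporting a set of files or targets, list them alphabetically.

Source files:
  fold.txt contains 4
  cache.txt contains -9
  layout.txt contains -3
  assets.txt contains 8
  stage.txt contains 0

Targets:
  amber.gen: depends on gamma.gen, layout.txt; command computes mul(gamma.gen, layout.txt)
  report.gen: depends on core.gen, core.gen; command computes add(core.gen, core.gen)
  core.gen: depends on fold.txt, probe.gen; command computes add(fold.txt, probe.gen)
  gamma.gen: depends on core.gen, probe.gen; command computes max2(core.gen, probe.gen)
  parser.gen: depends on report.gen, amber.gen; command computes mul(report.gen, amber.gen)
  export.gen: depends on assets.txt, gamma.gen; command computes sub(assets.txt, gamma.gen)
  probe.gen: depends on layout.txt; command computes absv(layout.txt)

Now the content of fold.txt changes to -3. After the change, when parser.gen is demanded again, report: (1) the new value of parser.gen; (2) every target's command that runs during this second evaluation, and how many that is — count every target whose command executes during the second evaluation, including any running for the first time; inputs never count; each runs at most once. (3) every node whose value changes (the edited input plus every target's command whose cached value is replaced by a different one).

Initial pass — values computed on the first demand:
  probe.gen = absv(-3) = 3
  core.gen = add(4, 3) = 7
  gamma.gen = max2(7, 3) = 7
  amber.gen = mul(7, -3) = -21
  report.gen = add(7, 7) = 14
  parser.gen = mul(14, -21) = -294

Second demand — change propagation:
  core.gen: re-runs because fold.txt 4->-3; new result 0.
  gamma.gen: re-runs because core.gen 7->0; new result 3.
  amber.gen: re-runs because gamma.gen 7->3; new result -9.
  report.gen: re-runs because core.gen 7->0; core.gen 7->0; new result 0.
  parser.gen: re-runs because report.gen 14->0; amber.gen -21->-9; new result 0.

parser.gen now evaluates to 0.
Run set: amber.gen, core.gen, gamma.gen, parser.gen, report.gen (5 run).
Changed values: amber.gen, core.gen, fold.txt, gamma.gen, parser.gen, report.gen.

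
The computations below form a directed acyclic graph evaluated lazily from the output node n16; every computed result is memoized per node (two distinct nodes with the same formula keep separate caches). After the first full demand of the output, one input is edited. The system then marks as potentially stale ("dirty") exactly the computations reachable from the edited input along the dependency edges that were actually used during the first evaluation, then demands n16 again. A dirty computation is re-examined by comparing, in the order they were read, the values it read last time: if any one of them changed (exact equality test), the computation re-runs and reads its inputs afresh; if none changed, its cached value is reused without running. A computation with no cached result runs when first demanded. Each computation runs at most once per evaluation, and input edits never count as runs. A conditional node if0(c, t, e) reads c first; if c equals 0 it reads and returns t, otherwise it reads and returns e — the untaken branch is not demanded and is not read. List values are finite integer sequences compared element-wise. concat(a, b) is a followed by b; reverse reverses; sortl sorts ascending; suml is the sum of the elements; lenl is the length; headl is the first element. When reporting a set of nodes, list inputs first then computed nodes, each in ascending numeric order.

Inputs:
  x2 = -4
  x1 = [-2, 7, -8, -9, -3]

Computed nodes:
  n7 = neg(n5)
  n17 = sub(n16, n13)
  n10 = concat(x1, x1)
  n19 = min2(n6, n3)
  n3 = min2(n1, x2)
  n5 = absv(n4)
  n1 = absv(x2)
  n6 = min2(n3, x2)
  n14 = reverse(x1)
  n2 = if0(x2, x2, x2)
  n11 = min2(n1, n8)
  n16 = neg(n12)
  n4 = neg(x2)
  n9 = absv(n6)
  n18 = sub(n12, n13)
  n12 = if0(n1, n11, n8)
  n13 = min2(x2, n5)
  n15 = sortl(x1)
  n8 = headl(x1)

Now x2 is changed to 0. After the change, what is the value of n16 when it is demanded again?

First demand of the output computes:
  n1 = absv(-4) = 4
  n8 = headl([-2, 7, -8, -9, -3]) = -2
  n12 = if0(n1=4 -> else branch n8) = -2
  n16 = neg(-2) = 2

After the edit, cleaning proceeds:
  n1: a read changed (x2 -4->0) — executes, giving 0.
  n11: had never run; runs now, result -2.
  n12: a read changed (n1 4->0) — executes, giving -2 — identical to its old value.
  n16: dirty, but its reads are unchanged (n12 unchanged); cached 2 stands.

Note the branch switch — n11 had no cache and runs now for the first time.

Demanding n16 again yields 2.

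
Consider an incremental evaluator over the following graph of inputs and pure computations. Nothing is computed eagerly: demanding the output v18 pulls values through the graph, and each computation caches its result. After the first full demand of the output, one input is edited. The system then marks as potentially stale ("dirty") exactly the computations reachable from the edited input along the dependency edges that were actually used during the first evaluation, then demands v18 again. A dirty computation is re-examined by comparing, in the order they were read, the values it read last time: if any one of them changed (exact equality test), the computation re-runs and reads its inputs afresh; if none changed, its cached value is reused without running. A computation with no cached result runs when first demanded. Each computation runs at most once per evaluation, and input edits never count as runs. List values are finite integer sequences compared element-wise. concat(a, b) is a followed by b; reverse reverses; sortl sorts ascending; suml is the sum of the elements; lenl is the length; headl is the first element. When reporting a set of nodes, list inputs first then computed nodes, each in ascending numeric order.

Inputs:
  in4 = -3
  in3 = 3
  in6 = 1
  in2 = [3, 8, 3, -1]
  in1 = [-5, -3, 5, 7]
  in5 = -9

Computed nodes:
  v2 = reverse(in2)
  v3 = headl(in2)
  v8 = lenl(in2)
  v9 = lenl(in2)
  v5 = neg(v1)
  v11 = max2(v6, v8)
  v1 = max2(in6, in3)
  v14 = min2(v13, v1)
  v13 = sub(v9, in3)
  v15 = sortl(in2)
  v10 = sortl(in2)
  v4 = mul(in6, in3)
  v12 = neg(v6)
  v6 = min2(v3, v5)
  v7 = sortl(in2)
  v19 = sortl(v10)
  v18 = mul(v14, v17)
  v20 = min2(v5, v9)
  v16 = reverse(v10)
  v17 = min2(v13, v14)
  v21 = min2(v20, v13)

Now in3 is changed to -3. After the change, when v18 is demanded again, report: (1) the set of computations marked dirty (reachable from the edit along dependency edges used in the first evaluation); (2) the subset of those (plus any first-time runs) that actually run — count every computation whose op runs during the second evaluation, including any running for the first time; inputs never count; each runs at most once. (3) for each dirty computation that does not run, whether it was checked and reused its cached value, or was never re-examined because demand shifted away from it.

Initial pass — values computed on the first demand:
  v1 = max2(1, 3) = 3
  v9 = lenl([3, 8, 3, -1]) = 4
  v13 = sub(4, 3) = 1
  v14 = min2(1, 3) = 1
  v17 = min2(1, 1) = 1
  v18 = mul(1, 1) = 1

Second demand — change propagation:
  v1: re-runs because in3 3->-3; new result 1.
  v13: re-runs because in3 3->-3; new result 7.
  v14: re-runs because v13 1->7; v1 3->1; new result 1 (unchanged).
  v17: re-runs because v13 1->7; new result 1 (unchanged).
  v18: re-examined; everything it read last time is the same (v14 unchanged, v17 unchanged) — cache 1 kept, no run.

The important point: at v18 every value read last time is unchanged, so the dirty flag clears without a run.

Dirty set: v1, v13, v14, v17, v18.
Run set: v1, v13, v14, v17 (4 run).
Re-examined without running (cache reused): v18.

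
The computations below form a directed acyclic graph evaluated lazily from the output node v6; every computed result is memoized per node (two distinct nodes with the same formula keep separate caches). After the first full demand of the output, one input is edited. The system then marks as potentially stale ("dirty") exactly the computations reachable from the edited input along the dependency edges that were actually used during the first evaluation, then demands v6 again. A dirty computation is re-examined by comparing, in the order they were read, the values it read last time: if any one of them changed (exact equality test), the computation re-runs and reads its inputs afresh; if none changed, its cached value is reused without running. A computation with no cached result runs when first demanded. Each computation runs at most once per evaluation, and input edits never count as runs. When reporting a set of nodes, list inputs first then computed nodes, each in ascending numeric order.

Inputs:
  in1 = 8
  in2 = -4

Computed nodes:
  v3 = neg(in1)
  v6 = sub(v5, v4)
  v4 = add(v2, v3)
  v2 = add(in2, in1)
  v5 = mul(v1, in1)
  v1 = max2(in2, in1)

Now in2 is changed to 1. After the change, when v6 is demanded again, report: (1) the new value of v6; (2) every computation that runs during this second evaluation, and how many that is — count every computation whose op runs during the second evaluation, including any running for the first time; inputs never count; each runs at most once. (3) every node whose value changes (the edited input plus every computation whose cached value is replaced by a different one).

First demand of the output computes:
  v1 = max2(-4, 8) = 8
  v2 = add(-4, 8) = 4
  v3 = neg(8) = -8
  v4 = add(4, -8) = -4
  v5 = mul(8, 8) = 64
  v6 = sub(64, -4) = 68

After the edit, cleaning proceeds:
  v1: a read changed (in2 -4->1) — executes, giving 8 — identical to its old value.
  v2: a read changed (in2 -4->1) — executes, giving 9.
  v4: a read changed (v2 4->9) — executes, giving 1.
  v5: dirty, but its reads are unchanged (v1 unchanged, in1 unchanged); cached 64 stands.
  v6: a read changed (v4 -4->1) — executes, giving 63.

Note where the cutoff bites: v5 is checked, finds nothing changed, and keeps its cache.

Demanding v6 again yields 63.
4 computations run: v1, v2, v4, v6.
The nodes whose values change: in2, v2, v4, v6.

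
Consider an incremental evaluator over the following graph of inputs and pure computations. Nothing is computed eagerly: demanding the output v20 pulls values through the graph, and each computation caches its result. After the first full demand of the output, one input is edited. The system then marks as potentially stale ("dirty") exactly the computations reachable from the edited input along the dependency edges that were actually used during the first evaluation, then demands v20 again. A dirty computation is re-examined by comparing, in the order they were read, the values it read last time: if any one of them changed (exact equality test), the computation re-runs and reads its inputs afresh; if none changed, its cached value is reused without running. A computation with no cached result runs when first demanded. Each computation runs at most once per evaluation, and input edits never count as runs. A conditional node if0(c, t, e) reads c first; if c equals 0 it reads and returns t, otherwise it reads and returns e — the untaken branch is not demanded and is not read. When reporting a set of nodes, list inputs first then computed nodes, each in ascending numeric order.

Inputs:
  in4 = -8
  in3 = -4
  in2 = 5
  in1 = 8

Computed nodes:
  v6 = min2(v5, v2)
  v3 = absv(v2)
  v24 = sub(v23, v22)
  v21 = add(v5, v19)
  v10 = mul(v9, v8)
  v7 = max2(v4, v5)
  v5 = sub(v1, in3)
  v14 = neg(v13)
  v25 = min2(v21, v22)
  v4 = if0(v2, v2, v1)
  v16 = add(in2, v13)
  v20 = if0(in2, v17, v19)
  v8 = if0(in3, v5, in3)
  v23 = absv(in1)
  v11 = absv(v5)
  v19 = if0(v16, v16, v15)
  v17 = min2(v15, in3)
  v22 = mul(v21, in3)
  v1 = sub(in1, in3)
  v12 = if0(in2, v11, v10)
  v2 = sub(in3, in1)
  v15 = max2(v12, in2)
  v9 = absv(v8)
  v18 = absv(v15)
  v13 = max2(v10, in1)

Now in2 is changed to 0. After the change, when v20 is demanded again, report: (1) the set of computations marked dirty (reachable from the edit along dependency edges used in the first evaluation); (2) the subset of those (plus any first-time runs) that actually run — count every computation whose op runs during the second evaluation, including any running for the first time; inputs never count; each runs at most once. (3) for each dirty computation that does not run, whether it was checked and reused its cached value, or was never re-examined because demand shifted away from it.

Dirty set: v12, v15, v16, v19, v20.
Run set: v1, v5, v11, v12, v15, v17, v20 (7 run).
Left stale — demand moved off them: v16, v19.
The important point: the flipped condition redirects demand; v16, v19 are left stale, never re-checked.

Initial pass — values computed on the first demand:
  v8 = if0(in3=-4 -> else branch in3) = -4
  v9 = absv(-4) = 4
  v10 = mul(4, -4) = -16
  v12 = if0(in2=5 -> else branch v10) = -16
  v13 = max2(-16, 8) = 8
  v15 = max2(-16, 5) = 5
  v16 = add(5, 8) = 13
  v19 = if0(v16=13 -> else branch v15) = 5
  v20 = if0(in2=5 -> else branch v19) = 5

Second demand — change propagation:
  v1: newly demanded (no cache) — executes and yields 12.
  v5: newly demanded (no cache) — executes and yields 16.
  v11: newly demanded (no cache) — executes and yields 16.
  v12: re-runs because in2 5->0; new result 16.
  v15: re-runs because v12 -16->16; in2 5->0; new result 16.
  v16: dirty yet unreached — the second evaluation never asks for it.
  v17: newly demanded (no cache) — executes and yields -4.
  v19: dirty yet unreached — the second evaluation never asks for it.
  v20: re-runs because in2 5->0; new result -4.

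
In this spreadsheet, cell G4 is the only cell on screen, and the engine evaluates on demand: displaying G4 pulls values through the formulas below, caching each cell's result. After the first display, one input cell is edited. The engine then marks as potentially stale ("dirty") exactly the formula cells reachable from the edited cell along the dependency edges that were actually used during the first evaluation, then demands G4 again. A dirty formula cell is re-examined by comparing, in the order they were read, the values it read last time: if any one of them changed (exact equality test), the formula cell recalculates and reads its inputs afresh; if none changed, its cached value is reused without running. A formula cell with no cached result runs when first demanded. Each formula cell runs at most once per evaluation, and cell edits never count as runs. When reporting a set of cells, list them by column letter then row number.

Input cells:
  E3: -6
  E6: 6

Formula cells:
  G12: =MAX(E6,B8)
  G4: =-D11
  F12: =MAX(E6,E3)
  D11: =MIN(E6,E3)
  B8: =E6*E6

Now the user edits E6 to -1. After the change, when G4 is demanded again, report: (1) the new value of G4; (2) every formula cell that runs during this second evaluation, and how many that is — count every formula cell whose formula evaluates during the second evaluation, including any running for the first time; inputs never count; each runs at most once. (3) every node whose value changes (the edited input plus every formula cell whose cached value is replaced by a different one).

Initial pass — values computed on the first demand:
  D11 = MIN(6, -6) = -6
  G4 = -(-6) = 6

Second demand — change propagation:
  D11: re-runs because E6 6->-1; new result -6 (unchanged).
  G4: re-examined; everything it read last time is the same (D11 unchanged) — cache 6 kept, no run.

The important point: D11 recomputes to an identical value, and the output ends up unchanged.

G4 now evaluates to 6.
Run set: D11 (1 run).
Changed values: E6.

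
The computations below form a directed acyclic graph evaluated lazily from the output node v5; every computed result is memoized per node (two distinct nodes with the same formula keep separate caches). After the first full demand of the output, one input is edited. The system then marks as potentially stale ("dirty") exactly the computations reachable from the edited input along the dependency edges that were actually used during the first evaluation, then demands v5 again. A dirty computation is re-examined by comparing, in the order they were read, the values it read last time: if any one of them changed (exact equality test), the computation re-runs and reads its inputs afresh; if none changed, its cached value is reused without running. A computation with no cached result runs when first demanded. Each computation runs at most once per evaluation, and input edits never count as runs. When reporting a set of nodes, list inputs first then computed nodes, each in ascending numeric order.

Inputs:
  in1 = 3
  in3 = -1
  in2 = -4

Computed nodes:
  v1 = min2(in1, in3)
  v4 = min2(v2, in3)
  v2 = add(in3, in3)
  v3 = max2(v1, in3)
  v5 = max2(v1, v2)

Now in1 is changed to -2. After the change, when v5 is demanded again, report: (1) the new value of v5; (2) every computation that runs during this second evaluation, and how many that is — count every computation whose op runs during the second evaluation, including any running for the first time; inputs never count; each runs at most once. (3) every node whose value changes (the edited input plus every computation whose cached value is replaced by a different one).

Demanding v5 again yields -2.
2 computations run: v1, v5.
The nodes whose values change: in1, v1, v5.

First demand of the output computes:
  v1 = min2(3, -1) = -1
  v2 = add(-1, -1) = -2
  v5 = max2(-1, -2) = -1

After the edit, cleaning proceeds:
  v1: a read changed (in1 3->-2) — executes, giving -2.
  v5: a read changed (v1 -1->-2) — executes, giving -2.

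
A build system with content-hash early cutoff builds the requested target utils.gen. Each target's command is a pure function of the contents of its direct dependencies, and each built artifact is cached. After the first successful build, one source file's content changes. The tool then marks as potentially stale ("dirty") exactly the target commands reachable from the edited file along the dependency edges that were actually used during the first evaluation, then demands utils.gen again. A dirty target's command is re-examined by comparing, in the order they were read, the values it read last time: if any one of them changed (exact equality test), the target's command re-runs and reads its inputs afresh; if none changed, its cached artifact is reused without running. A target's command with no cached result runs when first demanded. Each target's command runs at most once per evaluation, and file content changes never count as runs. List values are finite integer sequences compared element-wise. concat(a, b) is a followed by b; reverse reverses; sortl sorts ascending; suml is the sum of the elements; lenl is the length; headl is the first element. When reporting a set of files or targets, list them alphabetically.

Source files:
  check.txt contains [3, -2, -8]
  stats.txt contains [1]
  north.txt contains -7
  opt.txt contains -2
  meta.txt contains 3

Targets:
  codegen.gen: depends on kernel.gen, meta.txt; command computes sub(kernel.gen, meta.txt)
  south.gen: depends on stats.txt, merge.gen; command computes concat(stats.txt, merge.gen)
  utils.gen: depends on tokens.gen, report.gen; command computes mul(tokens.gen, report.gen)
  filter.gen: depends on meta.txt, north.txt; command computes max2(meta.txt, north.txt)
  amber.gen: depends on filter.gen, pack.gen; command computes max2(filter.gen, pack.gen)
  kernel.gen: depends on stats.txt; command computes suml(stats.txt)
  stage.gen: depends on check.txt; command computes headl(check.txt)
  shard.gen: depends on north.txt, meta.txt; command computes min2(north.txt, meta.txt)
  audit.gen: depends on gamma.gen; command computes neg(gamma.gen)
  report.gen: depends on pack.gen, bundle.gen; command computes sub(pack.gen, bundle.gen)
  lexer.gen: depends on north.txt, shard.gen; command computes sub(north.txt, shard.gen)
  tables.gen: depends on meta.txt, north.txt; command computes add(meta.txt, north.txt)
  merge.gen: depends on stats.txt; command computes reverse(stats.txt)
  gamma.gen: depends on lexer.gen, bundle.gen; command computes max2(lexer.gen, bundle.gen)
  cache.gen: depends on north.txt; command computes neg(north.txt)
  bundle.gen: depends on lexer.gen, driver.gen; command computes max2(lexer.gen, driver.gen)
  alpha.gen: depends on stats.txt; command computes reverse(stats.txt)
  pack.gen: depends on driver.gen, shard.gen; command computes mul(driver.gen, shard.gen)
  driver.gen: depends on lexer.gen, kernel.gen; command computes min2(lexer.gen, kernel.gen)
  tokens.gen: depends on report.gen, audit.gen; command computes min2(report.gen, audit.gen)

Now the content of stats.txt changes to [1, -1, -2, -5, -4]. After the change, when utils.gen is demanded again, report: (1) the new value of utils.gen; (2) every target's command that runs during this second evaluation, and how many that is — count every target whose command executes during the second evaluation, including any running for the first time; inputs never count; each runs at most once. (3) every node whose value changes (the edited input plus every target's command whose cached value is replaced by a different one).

New value of utils.gen: 0.
Target commands that run: bundle.gen, driver.gen, kernel.gen, pack.gen, report.gen, tokens.gen, utils.gen — 7 in total.
Values that change: driver.gen, kernel.gen, pack.gen, report.gen, stats.txt.
Key observation: the cutoff stops propagation at gamma.gen — its inputs' values are unchanged, so it reuses its cache.

First evaluation (everything demanded from the output):
  kernel.gen = suml([1]) = 1
  shard.gen = min2(-7, 3) = -7
  lexer.gen = sub(-7, -7) = 0
  driver.gen = min2(0, 1) = 0
  bundle.gen = max2(0, 0) = 0
  gamma.gen = max2(0, 0) = 0
  audit.gen = neg(0) = 0
  pack.gen = mul(0, -7) = 0
  report.gen = sub(0, 0) = 0
  tokens.gen = min2(0, 0) = 0
  utils.gen = mul(0, 0) = 0

Propagation after the edit:
  kernel.gen: runs — stats.txt [1]->[1, -1, -2, -5, -4]; result -11.
  driver.gen: runs — kernel.gen 1->-11; result -11.
  bundle.gen: runs — driver.gen 0->-11; result 0 (same value as before).
  gamma.gen: checked — values it read are unchanged (lexer.gen unchanged, bundle.gen unchanged); reused cached 0 without running.
  audit.gen: checked — values it read are unchanged (gamma.gen unchanged); reused cached 0 without running.
  pack.gen: runs — driver.gen 0->-11; result 77.
  report.gen: runs — pack.gen 0->77; result 77.
  tokens.gen: runs — report.gen 0->77; result 0 (same value as before).
  utils.gen: runs — report.gen 0->77; result 0 (same value as before).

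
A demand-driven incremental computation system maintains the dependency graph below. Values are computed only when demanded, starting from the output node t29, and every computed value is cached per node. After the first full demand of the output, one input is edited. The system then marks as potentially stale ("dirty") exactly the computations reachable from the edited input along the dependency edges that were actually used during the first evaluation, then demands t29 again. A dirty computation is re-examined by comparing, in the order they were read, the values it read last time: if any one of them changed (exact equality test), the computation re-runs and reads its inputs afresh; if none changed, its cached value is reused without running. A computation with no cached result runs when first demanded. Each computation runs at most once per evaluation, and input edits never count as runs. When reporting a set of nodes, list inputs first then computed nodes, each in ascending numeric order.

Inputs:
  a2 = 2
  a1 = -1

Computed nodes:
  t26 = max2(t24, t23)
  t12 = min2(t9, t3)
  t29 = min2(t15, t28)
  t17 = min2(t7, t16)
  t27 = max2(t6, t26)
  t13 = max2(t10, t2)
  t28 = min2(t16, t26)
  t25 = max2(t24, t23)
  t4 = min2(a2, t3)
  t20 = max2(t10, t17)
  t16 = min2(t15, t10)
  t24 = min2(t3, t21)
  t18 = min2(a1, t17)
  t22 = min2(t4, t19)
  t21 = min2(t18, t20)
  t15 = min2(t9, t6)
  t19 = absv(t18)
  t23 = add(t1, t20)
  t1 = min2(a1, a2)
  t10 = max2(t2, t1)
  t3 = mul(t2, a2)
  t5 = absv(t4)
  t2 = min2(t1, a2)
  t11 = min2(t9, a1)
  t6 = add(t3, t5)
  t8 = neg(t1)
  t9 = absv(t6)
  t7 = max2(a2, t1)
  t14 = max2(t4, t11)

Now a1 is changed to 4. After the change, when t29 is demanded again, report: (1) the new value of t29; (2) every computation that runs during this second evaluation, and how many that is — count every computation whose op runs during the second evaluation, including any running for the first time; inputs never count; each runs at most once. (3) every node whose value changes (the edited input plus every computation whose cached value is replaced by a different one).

New value of t29: 2.
Computations that run: t1, t2, t3, t4, t5, t6, t7, t9, t10, t15, t16, t17, t18, t20, t21, t23, t24, t26, t28, t29 — 20 in total.
Values that change: a1, t1, t2, t3, t4, t6, t9, t10, t15, t16, t17, t18, t20, t21, t23, t24, t26, t28, t29.

First evaluation (everything demanded from the output):
  t1 = min2(-1, 2) = -1
  t2 = min2(-1, 2) = -1
  t3 = mul(-1, 2) = -2
  t4 = min2(2, -2) = -2
  t5 = absv(-2) = 2
  t6 = add(-2, 2) = 0
  t7 = max2(2, -1) = 2
  t9 = absv(0) = 0
  t10 = max2(-1, -1) = -1
  t15 = min2(0, 0) = 0
  t16 = min2(0, -1) = -1
  t17 = min2(2, -1) = -1
  t18 = min2(-1, -1) = -1
  t20 = max2(-1, -1) = -1
  t21 = min2(-1, -1) = -1
  t23 = add(-1, -1) = -2
  t24 = min2(-2, -1) = -2
  t26 = max2(-2, -2) = -2
  t28 = min2(-1, -2) = -2
  t29 = min2(0, -2) = -2

Propagation after the edit:
  t1: runs — a1 -1->4; result 2.
  t2: runs — t1 -1->2; result 2.
  t3: runs — t2 -1->2; result 4.
  t4: runs — t3 -2->4; result 2.
  t5: runs — t4 -2->2; result 2 (same value as before).
  t6: runs — t3 -2->4; result 6.
  t7: runs — t1 -1->2; result 2 (same value as before).
  t9: runs — t6 0->6; result 6.
  t10: runs — t2 -1->2; t1 -1->2; result 2.
  t15: runs — t9 0->6; t6 0->6; result 6.
  t16: runs — t15 0->6; t10 -1->2; result 2.
  t17: runs — t16 -1->2; result 2.
  t18: runs — a1 -1->4; t17 -1->2; result 2.
  t20: runs — t10 -1->2; t17 -1->2; result 2.
  t21: runs — t18 -1->2; t20 -1->2; result 2.
  t23: runs — t1 -1->2; t20 -1->2; result 4.
  t24: runs — t3 -2->4; t21 -1->2; result 2.
  t26: runs — t24 -2->2; t23 -2->4; result 4.
  t28: runs — t16 -1->2; t26 -2->4; result 2.
  t29: runs — t15 0->6; t28 -2->2; result 2.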